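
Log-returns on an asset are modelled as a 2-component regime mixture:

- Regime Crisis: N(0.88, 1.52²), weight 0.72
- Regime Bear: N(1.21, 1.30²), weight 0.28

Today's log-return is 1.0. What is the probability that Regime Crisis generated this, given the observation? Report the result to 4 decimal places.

The responsibility of component k is w_k f_k(x) divided by Σ_j w_j f_j(x).
Evaluate each component's likelihood at the observed value:
  f_Crisis = (1/(1.52·√(2π)))·exp(−(1.0−0.88)²/(2·1.52²)) = 0.262462·exp(-0.00312) = 0.261645
  f_Bear = (1/(1.30·√(2π)))·exp(−(1.0−1.21)²/(2·1.30²)) = 0.306879·exp(-0.01305) = 0.302901
Multiply by the mixture weights:
  w_Crisis·f_Crisis = 0.72 × 0.261645 = 0.188385
  w_Bear·f_Bear = 0.28 × 0.302901 = 0.0848122
Sum: 0.188385 + 0.0848122 = 0.273197
P(Regime Crisis | the observation) = 0.188385 / 0.273197 ≈ 0.6896

0.6896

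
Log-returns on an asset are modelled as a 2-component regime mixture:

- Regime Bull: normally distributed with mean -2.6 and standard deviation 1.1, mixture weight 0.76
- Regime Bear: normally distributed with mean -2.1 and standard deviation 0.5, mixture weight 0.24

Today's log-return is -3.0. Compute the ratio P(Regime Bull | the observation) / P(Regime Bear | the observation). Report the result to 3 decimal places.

Only the two components matter; the odds are (π_i f_i(x)) / (π_j f_j(x)).
Component likelihoods at x = -3.0:
  p_Bull = 0.339472
  p_Bear = 0.1579
Odds = (0.76/0.24) × (0.339472/0.1579) = 3.16667 × 2.14991 ≈ 6.808

6.808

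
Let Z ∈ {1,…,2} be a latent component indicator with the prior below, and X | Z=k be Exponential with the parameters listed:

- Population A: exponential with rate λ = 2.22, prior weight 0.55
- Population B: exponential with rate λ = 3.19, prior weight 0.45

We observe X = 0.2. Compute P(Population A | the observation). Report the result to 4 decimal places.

By Bayes' theorem, P(k | x) = P(Z=k) f_k(x) / Σ_j P(Z=j) f_j(x).
Evaluate each component's likelihood at the observed value:
  L_A = 2.22·e^(−2.22·0.2) = 2.22·e^(−0.4440) = 1.42405
  L_B = 3.19·e^(−3.19·0.2) = 3.19·e^(−0.6380) = 1.68543
Multiply by the mixture weights:
  P(Z=A)·L_A = 0.55 × 1.42405 = 0.783229
  P(Z=B)·L_B = 0.45 × 1.68543 = 0.758444
Evidence: 0.783229 + 0.758444 = 1.54167
P(Population A | the observation) = 0.783229 / 1.54167 ≈ 0.5080

0.5080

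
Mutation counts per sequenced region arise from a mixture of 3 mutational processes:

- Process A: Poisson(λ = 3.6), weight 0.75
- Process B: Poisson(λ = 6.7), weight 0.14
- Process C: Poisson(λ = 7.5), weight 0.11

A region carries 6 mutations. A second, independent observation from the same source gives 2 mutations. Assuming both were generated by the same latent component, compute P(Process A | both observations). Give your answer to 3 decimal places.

P(component k | x) = P(Z=k)·f_k(x) / marginal(x), where marginal(x) = Σ_j P(Z=j)·f_j(x).
Since both observations come from the same component, the likelihood for component k is f_k(x₁)·f_k(x₂).
  p_A = [e^(−3.6)·3.6^6/6! = 0.0826081] × [0.177058] = 0.0146264
  p_B = [e^(−6.7)·6.7^6/6! = 0.154648] × [0.0276278] = 0.00427258
  p_C = [e^(−7.5)·7.5^6/6! = 0.136718] × [0.0155555] = 0.00212672
Multiply by the mixture weights:
  P(Z=A)·p_A = 0.75 × 0.0146264 = 0.0109698
  P(Z=B)·p_B = 0.14 × 0.00427258 = 0.000598161
  P(Z=C)·p_C = 0.11 × 0.00212672 = 0.000233939
Sum: 0.0109698 + 0.000598161 + 0.000233939 = 0.0118019
Responsibility of Process A: 0.0109698 / 0.0118019 ≈ 0.929

0.929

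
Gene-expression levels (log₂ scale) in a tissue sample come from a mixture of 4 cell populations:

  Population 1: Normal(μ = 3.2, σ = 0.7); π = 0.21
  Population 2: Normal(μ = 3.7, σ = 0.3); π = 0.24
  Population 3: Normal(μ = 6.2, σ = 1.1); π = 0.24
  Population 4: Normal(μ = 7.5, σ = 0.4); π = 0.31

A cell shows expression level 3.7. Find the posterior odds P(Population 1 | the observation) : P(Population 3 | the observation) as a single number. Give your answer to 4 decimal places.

Only the two components matter; the odds are (w_i f_i(x)) / (w_j f_j(x)).
Component likelihoods at x = 3.7:
  f_1 = (1/(0.7·√(2π)))·exp(−(3.7−3.2)²/(2·0.7²)) = 0.569918·exp(-0.25510) = 0.441593
  f_2 = (1/(0.3·√(2π)))·exp(−(3.7−3.7)²/(2·0.3²)) = 1.329808·exp(-0.00000) = 1.32981
  f_3 = (1/(1.1·√(2π)))·exp(−(3.7−6.2)²/(2·1.1²)) = 0.362675·exp(-2.58264) = 0.0274087
  f_4 = (1/(0.4·√(2π)))·exp(−(3.7−7.5)²/(2·0.4²)) = 0.997356·exp(-45.12500) = 2.51948e-20
Posterior odds = (w_1·f_1) / (w_3·f_3) = (0.21·0.441593) / (0.24·0.0274087) = 0.0927346 / 0.0065781 ≈ 14.0975

14.0975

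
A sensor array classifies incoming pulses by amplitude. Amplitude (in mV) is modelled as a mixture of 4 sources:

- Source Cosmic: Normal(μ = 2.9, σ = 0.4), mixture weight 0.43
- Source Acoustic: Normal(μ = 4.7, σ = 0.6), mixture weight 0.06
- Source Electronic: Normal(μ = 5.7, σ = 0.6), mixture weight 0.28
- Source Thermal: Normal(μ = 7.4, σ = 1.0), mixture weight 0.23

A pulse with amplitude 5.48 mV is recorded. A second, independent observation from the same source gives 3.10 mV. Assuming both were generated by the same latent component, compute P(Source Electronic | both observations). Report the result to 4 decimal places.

0.0288

By Bayes' theorem, P(k | x) = w_k f_k(x) / Σ_j w_j f_j(x).
Since both observations come from the same component, the likelihood for component k is f_k(x₁)·f_k(x₂).
  L_Cosmic = [9.22533e-10] × [0.880163] = 8.1198e-10
  L_Acoustic = [0.285614] × [0.0189933] = 0.00542476
  L_Electronic = [0.621677] × [5.56181e-05] = 3.45765e-05
  L_Thermal = [0.0631566] × [3.85352e-05] = 2.43375e-06
Multiply by the mixture weights:
  w_Cosmic·L_Cosmic = 0.43 × 8.1198e-10 = 3.49151e-10
  w_Acoustic·L_Acoustic = 0.06 × 0.00542476 = 0.000325486
  w_Electronic·L_Electronic = 0.28 × 3.45765e-05 = 9.68141e-06
  w_Thermal·L_Thermal = 0.23 × 2.43375e-06 = 5.59763e-07
Evidence: 3.49151e-10 + 0.000325486 + 9.68141e-06 + 5.59763e-07 = 0.000335727
So the posterior for Source Electronic is 9.68141e-06 / 0.000335727 ≈ 0.0288.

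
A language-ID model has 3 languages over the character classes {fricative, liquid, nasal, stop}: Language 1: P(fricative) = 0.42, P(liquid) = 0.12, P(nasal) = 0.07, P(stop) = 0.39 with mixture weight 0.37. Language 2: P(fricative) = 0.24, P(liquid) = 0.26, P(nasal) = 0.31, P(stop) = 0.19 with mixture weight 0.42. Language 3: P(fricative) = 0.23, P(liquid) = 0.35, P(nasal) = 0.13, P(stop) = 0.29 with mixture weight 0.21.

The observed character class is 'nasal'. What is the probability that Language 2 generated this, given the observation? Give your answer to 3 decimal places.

0.710

The responsibility of component k is P(Z=k) f_k(x) divided by Σ_j P(Z=j) f_j(x).
Categorical probabilities:
  p_1 = P(nasal | comp) = 0.07
  p_2 = P(nasal | comp) = 0.31
  p_3 = P(nasal | comp) = 0.13
Multiply by the mixture weights:
  P(Z=1)·p_1 = 0.37 × 0.07 = 0.0259
  P(Z=2)·p_2 = 0.42 × 0.31 = 0.1302
  P(Z=3)·p_3 = 0.21 × 0.13 = 0.0273
Evidence: 0.0259 + 0.1302 + 0.0273 = 0.1834
So the posterior for Language 2 is 0.1302 / 0.1834 ≈ 0.710.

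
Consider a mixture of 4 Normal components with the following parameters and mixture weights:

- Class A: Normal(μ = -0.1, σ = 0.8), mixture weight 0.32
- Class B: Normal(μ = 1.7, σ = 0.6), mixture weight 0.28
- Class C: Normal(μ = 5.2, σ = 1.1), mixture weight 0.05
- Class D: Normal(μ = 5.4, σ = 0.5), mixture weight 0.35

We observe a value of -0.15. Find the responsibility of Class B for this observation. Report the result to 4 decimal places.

0.0100

The responsibility of component k is π_k f_k(x) divided by Σ_j π_j f_j(x).
Normal densities:
  L_A = (1/(0.8·√(2π)))·exp(−(-0.15−-0.1)²/(2·0.8²)) = 0.498678·exp(-0.00195) = 0.497705
  L_B = (1/(0.6·√(2π)))·exp(−(-0.15−1.7)²/(2·0.6²)) = 0.664904·exp(-4.75347) = 0.00573261
  L_C = (1/(1.1·√(2π)))·exp(−(-0.15−5.2)²/(2·1.1²)) = 0.362675·exp(-11.82748) = 2.64794e-06
  L_D = (1/(0.5·√(2π)))·exp(−(-0.15−5.4)²/(2·0.5²)) = 0.797885·exp(-61.60500) = 1.40355e-27
Multiply by the mixture weights:
  π_A·L_A = 0.32 × 0.497705 = 0.159266
  π_B·L_B = 0.28 × 0.00573261 = 0.00160513
  π_C·L_C = 0.05 × 2.64794e-06 = 1.32397e-07
  π_D·L_D = 0.35 × 1.40355e-27 = 4.91243e-28
Denominator: 0.159266 + 0.00160513 + 1.32397e-07 + 4.91243e-28 = 0.160871
P(Class B | the observation) = 0.00160513 / 0.160871 ≈ 0.0100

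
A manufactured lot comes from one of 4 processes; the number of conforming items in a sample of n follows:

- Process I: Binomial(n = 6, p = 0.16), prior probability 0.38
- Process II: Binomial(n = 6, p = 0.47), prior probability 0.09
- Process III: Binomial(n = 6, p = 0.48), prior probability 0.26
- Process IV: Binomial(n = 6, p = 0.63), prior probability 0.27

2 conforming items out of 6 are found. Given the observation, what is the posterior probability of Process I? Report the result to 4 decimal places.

0.3784

Posterior ∝ prior × likelihood, so P(k | x) ∝ P(Z=k) f_k(x); normalise over all components.
Evaluate each component's likelihood at the observed value:
  p_I = 0.191183
  p_II = 0.261451
  p_III = 0.252689
  p_IV = 0.111578
Multiply by the mixture weights:
  P(Z=I)·p_I = 0.38 × 0.191183 = 0.0726494
  P(Z=II)·p_II = 0.09 × 0.261451 = 0.0235306
  P(Z=III)·p_III = 0.26 × 0.252689 = 0.0656993
  P(Z=IV)·p_IV = 0.27 × 0.111578 = 0.0301261
Normaliser: 0.0726494 + 0.0235306 + 0.0656993 + 0.0301261 = 0.192005
P(Process I | x) ≈ 0.3784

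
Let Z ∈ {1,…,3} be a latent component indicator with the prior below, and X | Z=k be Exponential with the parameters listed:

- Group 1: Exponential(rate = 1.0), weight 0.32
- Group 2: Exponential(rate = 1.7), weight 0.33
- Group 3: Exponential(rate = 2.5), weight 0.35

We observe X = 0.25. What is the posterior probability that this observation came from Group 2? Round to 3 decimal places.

By Bayes' theorem, P(k | x) = P(Z=k) f_k(x) / Σ_j P(Z=j) f_j(x).
Component likelihoods at x = 0.25:
  p_1 = 1.0·e^(−1.0·0.25) = 1.0·e^(−0.2500) = 0.778801
  p_2 = 1.7·e^(−1.7·0.25) = 1.7·e^(−0.4250) = 1.11141
  p_3 = 2.5·e^(−2.5·0.25) = 2.5·e^(−0.6250) = 1.33815
Prior × likelihood for each component:
  P(Z=1)·p_1 = 0.32 × 0.778801 = 0.249216
  P(Z=2)·p_2 = 0.33 × 1.11141 = 0.366765
  P(Z=3)·p_3 = 0.35 × 1.33815 = 0.468354
Sum: 0.249216 + 0.366765 + 0.468354 = 1.08433
Responsibility of Group 2: 0.366765 / 1.08433 ≈ 0.338

0.338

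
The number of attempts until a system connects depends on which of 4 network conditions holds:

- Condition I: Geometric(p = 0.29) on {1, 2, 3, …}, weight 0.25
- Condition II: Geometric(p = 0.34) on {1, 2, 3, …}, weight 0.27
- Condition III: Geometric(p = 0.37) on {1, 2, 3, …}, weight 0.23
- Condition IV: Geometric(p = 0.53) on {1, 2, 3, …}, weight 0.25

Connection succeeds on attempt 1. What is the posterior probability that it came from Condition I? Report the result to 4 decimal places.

0.1898

Apply Bayes' rule: the posterior for each component is proportional to its prior times its likelihood at x.
Geometric probabilities:
  L_I = 0.29
  L_II = 0.34
  L_III = 0.37
  L_IV = 0.53
Multiply by the mixture weights:
  π_I·L_I = 0.25 × 0.29 = 0.0725
  π_II·L_II = 0.27 × 0.34 = 0.0918
  π_III·L_III = 0.23 × 0.37 = 0.0851
  π_IV·L_IV = 0.25 × 0.53 = 0.1325
Normaliser: 0.0725 + 0.0918 + 0.0851 + 0.1325 = 0.3819
So the posterior for Condition I is 0.0725 / 0.3819 ≈ 0.1898.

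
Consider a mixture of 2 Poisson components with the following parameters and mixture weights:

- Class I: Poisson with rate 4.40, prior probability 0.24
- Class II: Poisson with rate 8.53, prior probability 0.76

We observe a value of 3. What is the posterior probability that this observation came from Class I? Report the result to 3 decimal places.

0.729

P(component k | x) = π_k·f_k(x) / marginal(x), where marginal(x) = Σ_j π_j·f_j(x).
Component likelihoods at x = 3:
  L_I = 0.174305
  L_II = 0.0204251
Multiply by the mixture weights:
  π_I·L_I = 0.24 × 0.174305 = 0.0418333
  π_II·L_II = 0.76 × 0.0204251 = 0.0155231
Evidence: 0.0418333 + 0.0155231 = 0.0573564
P(Class I | x) = 0.0418333 / 0.0573564 ≈ 0.729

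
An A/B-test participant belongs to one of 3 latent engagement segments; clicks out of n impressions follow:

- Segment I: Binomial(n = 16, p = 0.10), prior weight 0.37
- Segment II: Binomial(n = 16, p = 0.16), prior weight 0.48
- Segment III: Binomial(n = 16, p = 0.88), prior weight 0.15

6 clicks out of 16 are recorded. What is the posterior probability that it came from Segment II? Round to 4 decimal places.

0.9161

By Bayes' theorem, P(k | x) = P(Z=k) f_k(x) / Σ_j P(Z=j) f_j(x).
Binomial probabilities:
  f_I = C(16,6)·0.10^6·0.90^10 = 8008·1e-06·0.348678 = 0.00279222
  f_II = C(16,6)·0.16^6·0.84^10 = 8008·1.67772e-05·0.174901 = 0.0234983
  f_III = C(16,6)·0.88^6·0.12^10 = 8008·0.464404·6.19174e-10 = 2.30267e-06
Prior × likelihood for each component:
  P(Z=I)·f_I = 0.37 × 0.00279222 = 0.00103312
  P(Z=II)·f_II = 0.48 × 0.0234983 = 0.0112792
  P(Z=III)·f_III = 0.15 × 2.30267e-06 = 3.45401e-07
Normaliser: 0.00103312 + 0.0112792 + 3.45401e-07 = 0.0123127
Responsibility of Segment II: 0.0112792 / 0.0123127 ≈ 0.9161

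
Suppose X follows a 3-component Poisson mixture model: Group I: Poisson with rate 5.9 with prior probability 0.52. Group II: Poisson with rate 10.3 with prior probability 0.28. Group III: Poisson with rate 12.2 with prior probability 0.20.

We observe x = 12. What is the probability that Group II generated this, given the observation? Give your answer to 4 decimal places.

P(component k | x) = π_k·f_k(x) / marginal(x), where marginal(x) = Σ_j π_j·f_j(x).
Poisson probabilities:
  L_I = e^(−5.9)·5.9^12/12! = 0.0101754
  L_II = e^(−10.3)·10.3^12/12! = 0.10011
  L_III = e^(−12.2)·12.2^12/12! = 0.11418
Weight by the priors:
  π_I·L_I = 0.52 × 0.0101754 = 0.00529119
  π_II·L_II = 0.28 × 0.10011 = 0.0280307
  π_III·L_III = 0.20 × 0.11418 = 0.0228359
Denominator: 0.00529119 + 0.0280307 + 0.0228359 = 0.0561578
Responsibility of Group II: 0.0280307 / 0.0561578 ≈ 0.4991

0.4991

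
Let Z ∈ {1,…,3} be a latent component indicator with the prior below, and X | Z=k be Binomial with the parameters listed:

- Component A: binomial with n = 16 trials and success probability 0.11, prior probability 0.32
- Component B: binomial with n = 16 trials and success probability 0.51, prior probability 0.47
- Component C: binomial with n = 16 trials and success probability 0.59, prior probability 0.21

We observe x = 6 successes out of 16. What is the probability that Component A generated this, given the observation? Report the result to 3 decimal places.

The responsibility of component k is w_k f_k(x) divided by Σ_j w_j f_j(x).
Binomial probabilities:
  L_A = C(16,6)·0.11^6·0.89^10 = 8008·1.77156e-06·0.311817 = 0.00442364
  L_B = C(16,6)·0.51^6·0.49^10 = 8008·0.0175963·0.000797923 = 0.112436
  L_C = C(16,6)·0.59^6·0.41^10 = 8008·0.0421805·0.000134227 = 0.0453393
Prior × likelihood for each component:
  w_A·L_A = 0.32 × 0.00442364 = 0.00141557
  w_B·L_B = 0.47 × 0.112436 = 0.052845
  w_C·L_C = 0.21 × 0.0453393 = 0.00952125
Normaliser: 0.00141557 + 0.052845 + 0.00952125 = 0.0637818
P(Component A | x) = 0.00141557 / 0.0637818 ≈ 0.022

0.022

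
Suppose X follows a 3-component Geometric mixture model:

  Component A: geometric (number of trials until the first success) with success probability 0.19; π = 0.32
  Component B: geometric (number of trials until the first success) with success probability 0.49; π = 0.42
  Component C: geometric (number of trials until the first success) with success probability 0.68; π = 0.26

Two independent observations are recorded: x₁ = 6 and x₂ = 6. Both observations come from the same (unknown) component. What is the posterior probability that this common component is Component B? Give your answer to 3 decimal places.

P(component k | x) = w_k·f_k(x) / marginal(x), where marginal(x) = Σ_j w_j·f_j(x).
Since both observations come from the same component, the likelihood for component k is f_k(x₁)·f_k(x₂).
  f_A = [0.19·(1−0.19)^5 = 0.19·0.348678 = 0.0662489] × [0.0662489] = 0.00438892
  f_B = [0.49·(1−0.49)^5 = 0.49·0.0345025 = 0.0169062] × [0.0169062] = 0.000285821
  f_C = [0.68·(1−0.68)^5 = 0.68·0.00335544 = 0.0022817] × [0.0022817] = 5.20616e-06
Weight by the priors:
  w_A·f_A = 0.32 × 0.00438892 = 0.00140445
  w_B·f_B = 0.42 × 0.000285821 = 0.000120045
  w_C·f_C = 0.26 × 5.20616e-06 = 1.3536e-06
Sum: 0.00140445 + 0.000120045 + 1.3536e-06 = 0.00152585
P(Component B | x₁, x₂) ≈ 0.079

0.079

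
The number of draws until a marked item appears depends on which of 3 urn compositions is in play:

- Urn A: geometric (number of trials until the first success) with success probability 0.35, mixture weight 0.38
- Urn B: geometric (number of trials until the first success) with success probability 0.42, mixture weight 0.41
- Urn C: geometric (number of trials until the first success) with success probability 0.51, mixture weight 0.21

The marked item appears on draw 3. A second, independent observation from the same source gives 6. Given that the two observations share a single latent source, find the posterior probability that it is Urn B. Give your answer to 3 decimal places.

By Bayes' theorem, P(k | x) = P(Z=k) f_k(x) / Σ_j P(Z=j) f_j(x).
Since both observations come from the same component, the likelihood for component k is f_k(x₁)·f_k(x₂).
  p_A = [0.35·(1−0.35)^2 = 0.35·0.4225 = 0.147875] × [0.0406102] = 0.00600523
  p_B = [0.42·(1−0.42)^2 = 0.42·0.3364 = 0.141288] × [0.027567] = 0.00389488
  p_C = [0.51·(1−0.51)^2 = 0.51·0.2401 = 0.122451] × [0.0144062] = 0.00176406
Multiply by the mixture weights:
  P(Z=A)·p_A = 0.38 × 0.00600523 = 0.00228199
  P(Z=B)·p_B = 0.41 × 0.00389488 = 0.0015969
  P(Z=C)·p_C = 0.21 × 0.00176406 = 0.000370452
Denominator: 0.00228199 + 0.0015969 + 0.000370452 = 0.00424934
So the posterior for Urn B is 0.0015969 / 0.00424934 ≈ 0.376.

0.376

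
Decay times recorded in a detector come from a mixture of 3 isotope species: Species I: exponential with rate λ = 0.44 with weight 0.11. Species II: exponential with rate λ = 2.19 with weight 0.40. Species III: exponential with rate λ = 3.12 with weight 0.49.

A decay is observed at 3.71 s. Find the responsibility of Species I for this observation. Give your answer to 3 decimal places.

0.972

Apply Bayes' rule: the posterior for each component is proportional to its prior times its likelihood at x.
Exponential densities:
  L_I = 0.0860024
  L_II = 0.000648403
  L_III = 2.93163e-05
Multiply by the mixture weights:
  w_I·L_I = 0.11 × 0.0860024 = 0.00946026
  w_II·L_II = 0.40 × 0.000648403 = 0.000259361
  w_III·L_III = 0.49 × 2.93163e-05 = 1.4365e-05
Marginal: 0.00946026 + 0.000259361 + 1.4365e-05 = 0.00973399
So the posterior for Species I is 0.00946026 / 0.00973399 ≈ 0.972.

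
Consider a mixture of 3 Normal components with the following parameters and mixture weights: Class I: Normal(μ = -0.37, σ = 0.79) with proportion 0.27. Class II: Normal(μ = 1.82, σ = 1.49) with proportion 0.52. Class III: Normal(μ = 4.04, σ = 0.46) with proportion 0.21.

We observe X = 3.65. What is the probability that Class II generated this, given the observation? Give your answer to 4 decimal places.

0.3400

P(component k | x) = π_k·f_k(x) / marginal(x), where marginal(x) = Σ_j π_j·f_j(x).
Component likelihoods at x = 3.65:
  L_I = 1.20362e-06
  L_II = 0.125942
  L_III = 0.605431
Multiply by the mixture weights:
  π_I·L_I = 0.27 × 1.20362e-06 = 3.24976e-07
  π_II·L_II = 0.52 × 0.125942 = 0.0654896
  π_III·L_III = 0.21 × 0.605431 = 0.127141
Sum: 3.24976e-07 + 0.0654896 + 0.127141 = 0.19263
Responsibility of Class II: 0.0654896 / 0.19263 ≈ 0.3400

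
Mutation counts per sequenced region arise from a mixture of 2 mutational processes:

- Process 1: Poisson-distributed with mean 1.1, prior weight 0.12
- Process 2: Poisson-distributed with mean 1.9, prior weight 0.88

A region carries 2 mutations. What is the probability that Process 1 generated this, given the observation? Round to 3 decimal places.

0.092

Posterior ∝ prior × likelihood, so P(k | x) ∝ w_k f_k(x); normalise over all components.
Component likelihoods at x = 2 mutations:
  f_1 = e^(−1.1)·1.1^2/2! = 0.201387
  f_2 = e^(−1.9)·1.9^2/2! = 0.269971
Weight by the priors:
  w_1·f_1 = 0.12 × 0.201387 = 0.0241664
  w_2·f_2 = 0.88 × 0.269971 = 0.237575
Evidence: 0.0241664 + 0.237575 = 0.261741
P(Process 1 | x) ≈ 0.092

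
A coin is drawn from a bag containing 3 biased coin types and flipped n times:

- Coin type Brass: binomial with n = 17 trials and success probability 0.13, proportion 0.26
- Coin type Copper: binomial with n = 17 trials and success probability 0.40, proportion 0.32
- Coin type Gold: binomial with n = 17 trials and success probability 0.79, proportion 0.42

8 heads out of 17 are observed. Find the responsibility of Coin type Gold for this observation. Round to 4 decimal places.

0.0233

The responsibility of component k is π_k f_k(x) divided by Σ_j π_j f_j(x).
Binomial probabilities:
  f_Brass = C(17,8)·0.13^8·0.87^9 = 24310·8.15731e-08·0.285544 = 0.000566246
  f_Copper = C(17,8)·0.40^8·0.60^9 = 24310·0.00065536·0.0100777 = 0.160556
  f_Gold = C(17,8)·0.79^8·0.21^9 = 24310·0.151711·7.9428e-07 = 0.00292938
Weight by the priors:
  π_Brass·f_Brass = 0.26 × 0.000566246 = 0.000147224
  π_Copper·f_Copper = 0.32 × 0.160556 = 0.0513779
  π_Gold·f_Gold = 0.42 × 0.00292938 = 0.00123034
Marginal: 0.000147224 + 0.0513779 + 0.00123034 = 0.0527554
Responsibility of Coin type Gold: 0.00123034 / 0.0527554 ≈ 0.0233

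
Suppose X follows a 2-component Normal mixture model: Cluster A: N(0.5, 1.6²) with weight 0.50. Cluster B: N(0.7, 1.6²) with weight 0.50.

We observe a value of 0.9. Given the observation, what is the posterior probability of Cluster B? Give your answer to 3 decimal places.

0.506

The responsibility of component k is π_k f_k(x) divided by Σ_j π_j f_j(x).
Normal densities:
  L_A = (1/(1.6·√(2π)))·exp(−(0.9−0.5)²/(2·1.6²)) = 0.249339·exp(-0.03125) = 0.241668
  L_B = (1/(1.6·√(2π)))·exp(−(0.9−0.7)²/(2·1.6²)) = 0.249339·exp(-0.00781) = 0.247399
Weight by the priors:
  π_A·L_A = 0.50 × 0.241668 = 0.120834
  π_B·L_B = 0.50 × 0.247399 = 0.123699
Evidence: 0.120834 + 0.123699 = 0.244533
P(Cluster B | 0.9) ≈ 0.506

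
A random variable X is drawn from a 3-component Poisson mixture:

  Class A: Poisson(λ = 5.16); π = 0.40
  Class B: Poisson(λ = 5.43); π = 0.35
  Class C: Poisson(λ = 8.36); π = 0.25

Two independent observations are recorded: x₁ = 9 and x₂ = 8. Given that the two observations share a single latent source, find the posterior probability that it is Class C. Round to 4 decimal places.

Posterior ∝ prior × likelihood, so P(k | x) ∝ π_k f_k(x); normalise over all components.
Since both observations come from the same component, the likelihood for component k is f_k(x₁)·f_k(x₂).
  f_A = [e^(−5.16)·5.16^9/9! = 0.0410322] × [0.0715678] = 0.00293658
  f_B = [e^(−5.43)·5.43^9/9! = 0.0495697] × [0.0821597] = 0.00407263
  f_C = [e^(−8.36)·8.36^9/9! = 0.128645] × [0.138493] = 0.0178164
Prior × likelihood for each component:
  π_A·f_A = 0.40 × 0.00293658 = 0.00117463
  π_B·f_B = 0.35 × 0.00407263 = 0.00142542
  π_C·f_C = 0.25 × 0.0178164 = 0.00445409
Sum: 0.00117463 + 0.00142542 + 0.00445409 = 0.00705415
P(Class C | data) ≈ 0.6314

0.6314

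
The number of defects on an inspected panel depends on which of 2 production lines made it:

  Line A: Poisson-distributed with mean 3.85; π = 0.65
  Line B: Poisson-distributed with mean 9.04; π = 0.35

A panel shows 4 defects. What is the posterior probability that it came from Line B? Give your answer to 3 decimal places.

0.084

Posterior ∝ prior × likelihood, so P(k | x) ∝ w_k f_k(x); normalise over all components.
Poisson probabilities:
  L_A = e^(−3.85)·3.85^4/4! = 0.194804
  L_B = e^(−9.04)·9.04^4/4! = 0.0329944
Prior × likelihood for each component:
  w_A·L_A = 0.65 × 0.194804 = 0.126623
  w_B·L_B = 0.35 × 0.0329944 = 0.011548
Sum: 0.126623 + 0.011548 = 0.138171
P(Line B | data) = 0.011548 / 0.138171 ≈ 0.084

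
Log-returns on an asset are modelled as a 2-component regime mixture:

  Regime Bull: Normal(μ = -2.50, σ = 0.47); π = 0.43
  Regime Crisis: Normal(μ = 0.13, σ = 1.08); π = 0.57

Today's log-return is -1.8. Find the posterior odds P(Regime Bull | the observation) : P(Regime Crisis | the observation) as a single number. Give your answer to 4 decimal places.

2.8230

Only the two components matter; the odds are (π_i f_i(x)) / (π_j f_j(x)).
Evaluate each component's likelihood at the observed value:
  L_Bull = (1/(0.47·√(2π)))·exp(−(-1.8−-2.50)²/(2·0.47²)) = 0.848813·exp(-1.10910) = 0.279986
  L_Crisis = (1/(1.08·√(2π)))·exp(−(-1.8−0.13)²/(2·1.08²)) = 0.369391·exp(-1.59675) = 0.0748215
Posterior odds = (π_Bull·L_Bull) / (π_Crisis·L_Crisis) = (0.43·0.279986) / (0.57·0.0748215) = 0.120394 / 0.0426482 ≈ 2.8230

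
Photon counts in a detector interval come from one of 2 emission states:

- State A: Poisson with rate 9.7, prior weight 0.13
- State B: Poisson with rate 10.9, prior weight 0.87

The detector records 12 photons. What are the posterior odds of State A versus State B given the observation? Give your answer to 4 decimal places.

Posterior odds = (π_i f_i(x)) / (π_j f_j(x)); the normalising sum cancels.
Evaluate each component's likelihood at the observed value:
  f_A = e^(−9.7)·9.7^12/12! = 0.0887702
  f_B = e^(−10.9)·10.9^12/12! = 0.108385
0.0115401 / 0.0942954 ≈ 0.1224

0.1224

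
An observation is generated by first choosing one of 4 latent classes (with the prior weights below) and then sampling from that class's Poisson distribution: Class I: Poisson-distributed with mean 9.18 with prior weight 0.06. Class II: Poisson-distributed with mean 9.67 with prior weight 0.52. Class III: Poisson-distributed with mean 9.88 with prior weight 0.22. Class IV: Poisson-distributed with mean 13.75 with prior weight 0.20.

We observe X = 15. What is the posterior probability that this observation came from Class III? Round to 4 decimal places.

Apply Bayes' rule: the posterior for each component is proportional to its prior times its likelihood at x.
Component likelihoods at x = 15:
  p_I = e^(−9.18)·9.18^15/15! = 0.0218433
  p_II = e^(−9.67)·9.67^15/15! = 0.0291924
  p_III = e^(−9.88)·9.88^15/15! = 0.0326607
  p_IV = e^(−13.75)·13.75^15/15! = 0.0969375
Prior × likelihood for each component:
  w_I·p_I = 0.06 × 0.0218433 = 0.0013106
  w_II·p_II = 0.52 × 0.0291924 = 0.0151801
  w_III·p_III = 0.22 × 0.0326607 = 0.00718535
  w_IV·p_IV = 0.20 × 0.0969375 = 0.0193875
Denominator: 0.0013106 + 0.0151801 + 0.00718535 + 0.0193875 = 0.0430635
P(Class III | x) ≈ 0.1669

0.1669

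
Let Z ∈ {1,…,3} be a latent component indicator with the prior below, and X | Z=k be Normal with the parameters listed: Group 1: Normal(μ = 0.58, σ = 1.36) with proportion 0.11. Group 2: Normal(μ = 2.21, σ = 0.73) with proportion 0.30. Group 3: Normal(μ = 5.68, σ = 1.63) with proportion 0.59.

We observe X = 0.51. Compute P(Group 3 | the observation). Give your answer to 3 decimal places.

0.021

Apply Bayes' rule: the posterior for each component is proportional to its prior times its likelihood at x.
Evaluate each component's likelihood at the observed value:
  f_1 = 0.292952
  f_2 = 0.0363048
  f_3 = 0.00160023
Prior × likelihood for each component:
  π_1·f_1 = 0.11 × 0.292952 = 0.0322247
  π_2·f_2 = 0.30 × 0.0363048 = 0.0108914
  π_3·f_3 = 0.59 × 0.00160023 = 0.000944134
Marginal: 0.0322247 + 0.0108914 + 0.000944134 = 0.0440602
P(Group 3 | the observation) ≈ 0.021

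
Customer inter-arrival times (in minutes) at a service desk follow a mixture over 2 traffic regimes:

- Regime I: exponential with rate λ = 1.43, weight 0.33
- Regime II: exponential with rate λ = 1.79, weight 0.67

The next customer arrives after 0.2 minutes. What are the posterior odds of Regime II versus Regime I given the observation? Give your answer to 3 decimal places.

2.365

The posterior odds equal the prior odds times the likelihood ratio: (π_i/π_j)·(f_i(x)/f_j(x)).
Evaluate each component's likelihood at the observed value:
  L_I = 1.07431
  L_II = 1.25134
0.838398 / 0.354521 ≈ 2.365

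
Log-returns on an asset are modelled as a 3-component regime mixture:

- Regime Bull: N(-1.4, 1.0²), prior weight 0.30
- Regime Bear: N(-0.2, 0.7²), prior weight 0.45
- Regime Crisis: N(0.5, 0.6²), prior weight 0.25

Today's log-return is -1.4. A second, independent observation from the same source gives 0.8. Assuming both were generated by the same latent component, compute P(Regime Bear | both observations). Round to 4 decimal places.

Posterior ∝ prior × likelihood, so P(k | x) ∝ w_k f_k(x); normalise over all components.
Since both observations come from the same component, the likelihood for component k is f_k(x₁)·f_k(x₂).
  L_Bull = [(1/(1.0·√(2π)))·exp(−(-1.4−-1.4)²/(2·1.0²)) = 0.398942·exp(-0.00000) = 0.398942] × [0.0354746] = 0.0141523
  L_Bear = [(1/(0.7·√(2π)))·exp(−(-1.4−-0.2)²/(2·0.7²)) = 0.569918·exp(-1.46939) = 0.131119] × [0.205426] = 0.0269352
  L_Crisis = [(1/(0.6·√(2π)))·exp(−(-1.4−0.5)²/(2·0.6²)) = 0.664904·exp(-5.01389) = 0.00441829] × [0.586776] = 0.00259255
Multiply by the mixture weights:
  w_Bull·L_Bull = 0.30 × 0.0141523 = 0.00424569
  w_Bear·L_Bear = 0.45 × 0.0269352 = 0.0121208
  w_Crisis·L_Crisis = 0.25 × 0.00259255 = 0.000648137
Normaliser: 0.00424569 + 0.0121208 + 0.000648137 = 0.0170146
P(Regime Bear | x) ≈ 0.7124

0.7124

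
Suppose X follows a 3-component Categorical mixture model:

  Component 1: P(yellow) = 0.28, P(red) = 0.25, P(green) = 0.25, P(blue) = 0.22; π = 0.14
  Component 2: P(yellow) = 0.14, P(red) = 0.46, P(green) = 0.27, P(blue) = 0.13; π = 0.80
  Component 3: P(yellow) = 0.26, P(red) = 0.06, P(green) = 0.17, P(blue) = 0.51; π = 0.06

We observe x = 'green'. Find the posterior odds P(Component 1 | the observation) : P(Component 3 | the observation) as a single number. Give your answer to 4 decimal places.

3.4314

Posterior odds = (π_i f_i(x)) / (π_j f_j(x)); the normalising sum cancels.
Evaluate each component's likelihood at the observed value:
  p_1 = P(green | comp) = 0.25
  p_2 = P(green | comp) = 0.27
  p_3 = P(green | comp) = 0.17
0.035 / 0.0102 ≈ 3.4314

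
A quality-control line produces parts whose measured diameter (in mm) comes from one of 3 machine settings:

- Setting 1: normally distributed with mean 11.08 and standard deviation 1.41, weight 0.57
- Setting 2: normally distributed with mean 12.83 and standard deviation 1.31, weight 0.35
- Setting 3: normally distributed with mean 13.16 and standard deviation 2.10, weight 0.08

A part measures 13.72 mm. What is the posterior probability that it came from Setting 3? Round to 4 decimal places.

0.1153

By Bayes' theorem, P(k | x) = π_k f_k(x) / Σ_j π_j f_j(x).
Component likelihoods at x = 13.72 mm:
  L_1 = 0.0490283
  L_2 = 0.241774
  L_3 = 0.183337
Prior × likelihood for each component:
  π_1·L_1 = 0.57 × 0.0490283 = 0.0279461
  π_2·L_2 = 0.35 × 0.241774 = 0.084621
  π_3·L_3 = 0.08 × 0.183337 = 0.0146669
Sum: 0.0279461 + 0.084621 + 0.0146669 = 0.127234
Responsibility of Setting 3: 0.0146669 / 0.127234 ≈ 0.1153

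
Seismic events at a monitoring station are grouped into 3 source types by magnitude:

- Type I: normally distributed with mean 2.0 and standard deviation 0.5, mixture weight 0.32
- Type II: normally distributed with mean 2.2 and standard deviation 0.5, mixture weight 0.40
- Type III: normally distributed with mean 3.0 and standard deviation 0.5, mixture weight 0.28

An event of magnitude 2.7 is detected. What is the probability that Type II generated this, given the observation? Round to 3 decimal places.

0.407

The responsibility of component k is π_k f_k(x) divided by Σ_j π_j f_j(x).
Evaluate each component's likelihood at the observed value:
  f_I = (1/(0.5·√(2π)))·exp(−(2.7−2.0)²/(2·0.5²)) = 0.797885·exp(-0.98000) = 0.299455
  f_II = (1/(0.5·√(2π)))·exp(−(2.7−2.2)²/(2·0.5²)) = 0.797885·exp(-0.50000) = 0.483941
  f_III = (1/(0.5·√(2π)))·exp(−(2.7−3.0)²/(2·0.5²)) = 0.797885·exp(-0.18000) = 0.666449
Multiply by the mixture weights:
  π_I·f_I = 0.32 × 0.299455 = 0.0958256
  π_II·f_II = 0.40 × 0.483941 = 0.193577
  π_III·f_III = 0.28 × 0.666449 = 0.186606
Normaliser: 0.0958256 + 0.193577 + 0.186606 = 0.476008
So the posterior for Type II is 0.193577 / 0.476008 ≈ 0.407.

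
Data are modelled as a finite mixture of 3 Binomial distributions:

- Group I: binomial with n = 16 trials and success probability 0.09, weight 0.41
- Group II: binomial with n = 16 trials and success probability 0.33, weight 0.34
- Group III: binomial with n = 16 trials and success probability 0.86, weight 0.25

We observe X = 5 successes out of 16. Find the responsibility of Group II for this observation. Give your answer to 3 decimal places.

Posterior ∝ prior × likelihood, so P(k | x) ∝ P(Z=k) f_k(x); normalise over all components.
Component likelihoods at x = 5 successes out of 16:
  L_I = C(16,5)·0.09^5·0.91^11 = 4368·5.9049e-06·0.354369 = 0.00914009
  L_II = C(16,5)·0.33^5·0.67^11 = 4368·0.00391354·0.012213 = 0.208773
  L_III = C(16,5)·0.86^5·0.14^11 = 4368·0.470427·4.04957e-10 = 8.32115e-07
Weight by the priors:
  P(Z=I)·L_I = 0.41 × 0.00914009 = 0.00374744
  P(Z=II)·L_II = 0.34 × 0.208773 = 0.070983
  P(Z=III)·L_III = 0.25 × 8.32115e-07 = 2.08029e-07
Marginal: 0.00374744 + 0.070983 + 2.08029e-07 = 0.0747306
P(Group II | 5 successes out of 16) ≈ 0.950

0.950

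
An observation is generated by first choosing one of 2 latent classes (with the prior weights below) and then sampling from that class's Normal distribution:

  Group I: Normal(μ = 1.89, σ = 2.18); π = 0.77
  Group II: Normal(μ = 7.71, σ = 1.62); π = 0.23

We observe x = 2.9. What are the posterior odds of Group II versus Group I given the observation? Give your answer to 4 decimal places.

Only the two components matter; the odds are (π_i f_i(x)) / (π_j f_j(x)).
Normal densities:
  f_I = 0.164378
  f_II = 0.00299968
Odds = (0.23/0.77) × (0.00299968/0.164378) = 0.298701 × 0.0182487 ≈ 0.0055

0.0055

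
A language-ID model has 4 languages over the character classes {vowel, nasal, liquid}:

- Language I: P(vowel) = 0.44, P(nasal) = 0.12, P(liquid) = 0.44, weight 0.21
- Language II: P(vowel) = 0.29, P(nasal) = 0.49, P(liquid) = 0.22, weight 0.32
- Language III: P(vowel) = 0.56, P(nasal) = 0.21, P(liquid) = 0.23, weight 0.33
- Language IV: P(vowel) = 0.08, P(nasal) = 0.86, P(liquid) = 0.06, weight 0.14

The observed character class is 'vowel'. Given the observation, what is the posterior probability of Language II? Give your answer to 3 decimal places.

0.243

By Bayes' theorem, P(k | x) = P(Z=k) f_k(x) / Σ_j P(Z=j) f_j(x).
Evaluate each component's likelihood at the observed value:
  f_I = 0.44
  f_II = 0.29
  f_III = 0.56
  f_IV = 0.08
Prior × likelihood for each component:
  P(Z=I)·f_I = 0.21 × 0.44 = 0.0924
  P(Z=II)·f_II = 0.32 × 0.29 = 0.0928
  P(Z=III)·f_III = 0.33 × 0.56 = 0.1848
  P(Z=IV)·f_IV = 0.14 × 0.08 = 0.0112
Evidence: 0.0924 + 0.0928 + 0.1848 + 0.0112 = 0.3812
Responsibility of Language II: 0.0928 / 0.3812 ≈ 0.243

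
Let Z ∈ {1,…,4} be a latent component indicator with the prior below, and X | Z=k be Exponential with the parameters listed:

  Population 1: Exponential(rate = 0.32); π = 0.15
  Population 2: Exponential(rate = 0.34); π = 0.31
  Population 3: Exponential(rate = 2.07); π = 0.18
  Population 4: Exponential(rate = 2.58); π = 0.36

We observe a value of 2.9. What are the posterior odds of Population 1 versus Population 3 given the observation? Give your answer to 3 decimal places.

Posterior odds = (w_i f_i(x)) / (w_j f_j(x)); the normalising sum cancels.
Exponential densities:
  L_1 = 0.32·e^(−0.32·2.9) = 0.32·e^(−0.9280) = 0.12651
  L_2 = 0.34·e^(−0.34·2.9) = 0.34·e^(−0.9860) = 0.126842
  L_3 = 2.07·e^(−2.07·2.9) = 2.07·e^(−6.0030) = 0.00511565
  L_4 = 2.58·e^(−2.58·2.9) = 2.58·e^(−7.4820) = 0.00145288
0.0189765 / 0.000920816 ≈ 20.608

20.608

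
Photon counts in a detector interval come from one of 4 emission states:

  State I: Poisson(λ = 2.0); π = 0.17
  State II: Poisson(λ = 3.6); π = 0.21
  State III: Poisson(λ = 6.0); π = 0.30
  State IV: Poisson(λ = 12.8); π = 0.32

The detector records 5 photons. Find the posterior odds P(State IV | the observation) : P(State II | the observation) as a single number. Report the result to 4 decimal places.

Since P(k|x) ∝ w_k f_k(x), the posterior odds are w_i f_i(x) / (w_j f_j(x)).
Component likelihoods at x = 5 photons:
  f_I = e^(−2.0)·2.0^5/5! = 0.0360894
  f_II = e^(−3.6)·3.6^5/5! = 0.13768
  f_III = e^(−6.0)·6.0^5/5! = 0.160623
  f_IV = e^(−12.8)·12.8^5/5! = 0.00790495
0.00252958 / 0.0289128 ≈ 0.0875

0.0875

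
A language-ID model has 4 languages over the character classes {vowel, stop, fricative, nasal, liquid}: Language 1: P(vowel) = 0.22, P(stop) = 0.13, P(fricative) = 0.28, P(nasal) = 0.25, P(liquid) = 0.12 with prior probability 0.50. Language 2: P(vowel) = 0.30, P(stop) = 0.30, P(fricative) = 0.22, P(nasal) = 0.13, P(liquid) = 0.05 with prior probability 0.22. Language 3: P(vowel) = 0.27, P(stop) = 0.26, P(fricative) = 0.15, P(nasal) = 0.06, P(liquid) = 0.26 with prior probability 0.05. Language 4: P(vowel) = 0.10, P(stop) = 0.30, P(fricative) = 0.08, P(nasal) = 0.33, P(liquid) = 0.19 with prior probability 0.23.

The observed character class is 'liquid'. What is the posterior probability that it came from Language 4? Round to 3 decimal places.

0.342

Posterior ∝ prior × likelihood, so P(k | x) ∝ π_k f_k(x); normalise over all components.
Evaluate each component's likelihood at the observed value:
  L_1 = P(liquid | comp) = 0.12
  L_2 = P(liquid | comp) = 0.05
  L_3 = P(liquid | comp) = 0.26
  L_4 = P(liquid | comp) = 0.19
Prior × likelihood for each component:
  π_1·L_1 = 0.50 × 0.12 = 0.06
  π_2·L_2 = 0.22 × 0.05 = 0.011
  π_3·L_3 = 0.05 × 0.26 = 0.013
  π_4·L_4 = 0.23 × 0.19 = 0.0437
Evidence: 0.06 + 0.011 + 0.013 + 0.0437 = 0.1277
So the posterior for Language 4 is 0.0437 / 0.1277 ≈ 0.342.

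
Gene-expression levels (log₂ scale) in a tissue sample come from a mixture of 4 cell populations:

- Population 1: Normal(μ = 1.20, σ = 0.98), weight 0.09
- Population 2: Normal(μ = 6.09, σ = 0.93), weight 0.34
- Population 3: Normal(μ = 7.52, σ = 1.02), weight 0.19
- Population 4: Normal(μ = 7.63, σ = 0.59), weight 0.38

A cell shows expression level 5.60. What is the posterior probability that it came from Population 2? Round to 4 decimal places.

0.9050

The responsibility of component k is π_k f_k(x) divided by Σ_j π_j f_j(x).
Component likelihoods at x = 5.60:
  f_1 = (1/(0.98·√(2π)))·exp(−(5.60−1.20)²/(2·0.98²)) = 0.407084·exp(-10.07913) = 1.70754e-05
  f_2 = (1/(0.93·√(2π)))·exp(−(5.60−6.09)²/(2·0.93²)) = 0.428970·exp(-0.13880) = 0.373376
  f_3 = (1/(1.02·√(2π)))·exp(−(5.60−7.52)²/(2·1.02²)) = 0.391120·exp(-1.77163) = 0.0665124
  f_4 = (1/(0.59·√(2π)))·exp(−(5.60−7.63)²/(2·0.59²)) = 0.676173·exp(-5.91913) = 0.00181724
Weight by the priors:
  π_1·f_1 = 0.09 × 1.70754e-05 = 1.53679e-06
  π_2·f_2 = 0.34 × 0.373376 = 0.126948
  π_3·f_3 = 0.19 × 0.0665124 = 0.0126373
  π_4·f_4 = 0.38 × 0.00181724 = 0.00069055
Denominator: 1.53679e-06 + 0.126948 + 0.0126373 + 0.00069055 = 0.140277
Responsibility of Population 2: 0.126948 / 0.140277 ≈ 0.9050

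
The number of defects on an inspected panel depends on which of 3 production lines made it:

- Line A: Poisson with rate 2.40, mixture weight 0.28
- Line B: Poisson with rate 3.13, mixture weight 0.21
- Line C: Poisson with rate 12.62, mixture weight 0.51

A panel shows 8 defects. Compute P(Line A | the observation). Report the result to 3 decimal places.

0.023

Posterior ∝ prior × likelihood, so P(k | x) ∝ π_k f_k(x); normalise over all components.
Poisson probabilities:
  f_A = e^(−2.40)·2.40^8/8! = 0.00247664
  f_B = e^(−3.13)·3.13^8/8! = 0.00998832
  f_C = e^(−12.62)·12.62^8/8! = 0.0527422
Weight by the priors:
  π_A·f_A = 0.28 × 0.00247664 = 0.000693459
  π_B·f_B = 0.21 × 0.00998832 = 0.00209755
  π_C·f_C = 0.51 × 0.0527422 = 0.0268985
Denominator: 0.000693459 + 0.00209755 + 0.0268985 = 0.0296895
Responsibility of Line A: 0.000693459 / 0.0296895 ≈ 0.023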